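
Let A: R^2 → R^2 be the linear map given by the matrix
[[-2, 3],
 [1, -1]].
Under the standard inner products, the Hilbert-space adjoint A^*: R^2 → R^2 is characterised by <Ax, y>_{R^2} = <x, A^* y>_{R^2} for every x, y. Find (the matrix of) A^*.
A^* = A^T =
[[-2, 1],
 [3, -1]]

For real matrices with standard dot products, the defining identity <Ax, y> = <x, A^* y> gives (Ax)^T y = x^T (A^*) y, i.e. x^T A^T y = x^T (A^*) y. Since this holds for all x, y, we must have A^* = A^T. Therefore
A^* =
[[-2, 1],
 [3, -1]].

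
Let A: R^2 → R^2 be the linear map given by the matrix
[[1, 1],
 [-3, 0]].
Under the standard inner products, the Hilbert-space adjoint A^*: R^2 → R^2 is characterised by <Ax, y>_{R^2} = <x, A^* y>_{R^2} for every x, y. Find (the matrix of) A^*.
A^* = A^T =
[[1, -3],
 [1, 0]]

For real matrices with standard dot products, the defining identity <Ax, y> = <x, A^* y> gives (Ax)^T y = x^T (A^*) y, i.e. x^T A^T y = x^T (A^*) y. Since this holds for all x, y, we must have A^* = A^T. Therefore
A^* =
[[1, -3],
 [1, 0]].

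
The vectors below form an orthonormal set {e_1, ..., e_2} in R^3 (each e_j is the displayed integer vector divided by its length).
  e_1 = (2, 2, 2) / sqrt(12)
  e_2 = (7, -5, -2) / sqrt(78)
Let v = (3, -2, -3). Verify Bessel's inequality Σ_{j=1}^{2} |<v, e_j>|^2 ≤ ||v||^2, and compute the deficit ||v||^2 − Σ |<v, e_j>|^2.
Σ |<v, e_j>|^2 = 491/26; ||v||^2 = 22; deficit = 81/26

Write each e_j = u_j / sqrt(<u_j, u_j>) where u_j is the displayed integer vector. Then <v, e_j> = <v, u_j> / sqrt(<u_j, u_j>), so |<v, e_j>|^2 = <v, u_j>^2 / <u_j, u_j>.
Coefficients: <v, e_1> = -4/sqrt(12), <v, e_2> = 37/sqrt(78).
Square and sum: Σ |<v, e_j>|^2 = 491/26.
Compute ||v||^2 = v·v = 22.
Deficit = 22 − 491/26 = 81/26 ≥ 0, confirming Bessel's inequality. (The deficit equals ||v − Σ <v,e_j> e_j||^2, the squared distance from v to span{e_j}.)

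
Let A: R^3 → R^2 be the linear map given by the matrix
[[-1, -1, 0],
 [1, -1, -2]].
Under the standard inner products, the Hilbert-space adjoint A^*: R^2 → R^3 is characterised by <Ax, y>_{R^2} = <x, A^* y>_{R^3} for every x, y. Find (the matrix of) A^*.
A^* = A^T =
[[-1, 1],
 [-1, -1],
 [0, -2]]

For real matrices with standard dot products, the defining identity <Ax, y> = <x, A^* y> gives (Ax)^T y = x^T (A^*) y, i.e. x^T A^T y = x^T (A^*) y. Since this holds for all x, y, we must have A^* = A^T. Therefore
A^* =
[[-1, 1],
 [-1, -1],
 [0, -2]].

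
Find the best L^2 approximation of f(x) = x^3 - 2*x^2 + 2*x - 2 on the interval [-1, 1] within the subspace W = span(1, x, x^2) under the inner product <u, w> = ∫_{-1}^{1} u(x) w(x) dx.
g(x) = -2*x^2 + 13*x/5 - 2

The best approximation g ∈ W is the orthogonal projection of f onto W. Writing g = a_0 + a_1 x + a_2 x^2, the coefficients solve the normal equations G · a = b where
  G_{ij} = <φ_i, φ_j> and b_i = <f, φ_i>, with φ_0 = 1, φ_1 = x, φ_2 = x^2.
G =
  [2, 0, 2/3]
  [0, 2/3, 0]
  [2/3, 0, 2/5],
b = (-16/3, 26/15, -32/15).
Solving gives a_0 = -2, a_1 = 13/5, a_2 = -2, so
  g(x) = -2*x^2 + 13*x/5 - 2.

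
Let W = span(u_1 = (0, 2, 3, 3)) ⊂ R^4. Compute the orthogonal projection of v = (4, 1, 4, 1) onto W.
proj_W(v) = (0, 17/11, 51/22, 51/22)

Set up U = [u_1 | ... | u_1] ∈ R^(4×1). The projector onto W = col(U) is P = U (U^T U)^(-1) U^T.
Compute U^T U =
  [22],
and U^T v = (17).
Solve U^T U · c = U^T v for the coefficients: c = (17/22). The projection is proj_W(v) = U c.
Check: (v - proj_W(v)) · u_1 = 0  (should be 0).
Result: proj_W(v) = (0, 17/11, 51/22, 51/22).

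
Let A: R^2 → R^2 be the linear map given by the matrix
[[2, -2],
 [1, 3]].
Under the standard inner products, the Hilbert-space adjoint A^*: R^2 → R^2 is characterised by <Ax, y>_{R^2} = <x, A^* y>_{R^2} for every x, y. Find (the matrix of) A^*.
A^* = A^T =
[[2, 1],
 [-2, 3]]

For real matrices with standard dot products, the defining identity <Ax, y> = <x, A^* y> gives (Ax)^T y = x^T (A^*) y, i.e. x^T A^T y = x^T (A^*) y. Since this holds for all x, y, we must have A^* = A^T. Therefore
A^* =
[[2, 1],
 [-2, 3]].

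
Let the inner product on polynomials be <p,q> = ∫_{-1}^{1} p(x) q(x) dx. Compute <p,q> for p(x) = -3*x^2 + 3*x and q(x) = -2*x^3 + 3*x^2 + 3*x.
<p,q> = 0

Expand the product: p(x)·q(x) = 6*x^5 - 15*x^4 + 9*x^2.
∫_{-1}^{1} of each monomial x^k gives [2/(k+1) if k even, 0 if k odd]. Integrating term-by-term (or equivalently evaluating the antiderivative F(x) = x^6 - 3*x^5 + 3*x^3 at the endpoints):
  F(1) − F(−1) = 1 − (1) = 0.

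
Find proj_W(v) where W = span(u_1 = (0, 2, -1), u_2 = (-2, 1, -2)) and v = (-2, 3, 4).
proj_W(v) = (26/29, 31/29, 4/29)

Set up U = [u_1 | ... | u_2] ∈ R^(3×2). The projector onto W = col(U) is P = U (U^T U)^(-1) U^T.
Compute U^T U =
  [5, 4]
  [4, 9],
and U^T v = (2, -1).
Solve U^T U · c = U^T v for the coefficients: c = (22/29, -13/29). The projection is proj_W(v) = U c.
Check: (v - proj_W(v)) · u_1 = 0  (should be 0).
Check: (v - proj_W(v)) · u_2 = 0  (should be 0).
Result: proj_W(v) = (26/29, 31/29, 4/29).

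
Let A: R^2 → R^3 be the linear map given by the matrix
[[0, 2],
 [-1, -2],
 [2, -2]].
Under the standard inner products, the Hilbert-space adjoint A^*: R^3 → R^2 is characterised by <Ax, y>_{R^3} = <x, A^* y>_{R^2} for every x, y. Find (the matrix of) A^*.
A^* = A^T =
[[0, -1, 2],
 [2, -2, -2]]

For real matrices with standard dot products, the defining identity <Ax, y> = <x, A^* y> gives (Ax)^T y = x^T (A^*) y, i.e. x^T A^T y = x^T (A^*) y. Since this holds for all x, y, we must have A^* = A^T. Therefore
A^* =
[[0, -1, 2],
 [2, -2, -2]].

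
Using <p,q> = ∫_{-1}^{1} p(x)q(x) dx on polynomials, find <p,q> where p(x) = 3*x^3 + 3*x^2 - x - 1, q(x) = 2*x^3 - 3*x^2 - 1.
<p,q> = -24/35

Expand the product: p(x)·q(x) = 6*x^6 - 3*x^5 - 11*x^4 - 2*x^3 + x + 1.
∫_{-1}^{1} of each monomial x^k gives [2/(k+1) if k even, 0 if k odd]. Integrating term-by-term (or equivalently evaluating the antiderivative F(x) = 6*x^7/7 - x^6/2 - 11*x^5/5 - x^4/2 + x^2/2 + x at the endpoints):
  F(1) − F(−1) = -59/70 − (-11/70) = -24/35.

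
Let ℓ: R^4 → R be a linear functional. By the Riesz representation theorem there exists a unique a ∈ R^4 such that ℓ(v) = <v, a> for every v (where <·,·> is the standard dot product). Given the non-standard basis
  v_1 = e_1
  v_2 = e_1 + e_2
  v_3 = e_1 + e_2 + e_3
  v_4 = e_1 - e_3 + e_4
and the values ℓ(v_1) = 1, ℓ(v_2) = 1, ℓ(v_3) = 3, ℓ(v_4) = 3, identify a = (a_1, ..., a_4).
a = (1, 0, 2, 4)

Write a = (a_1, ..., a_4) in the standard basis. For each basis vector v_i, ℓ(v_i) = <v_i, a> is a linear equation in the a_j's. Collect the n equations into a matrix system V a = ℓ, where row i of V is v_i (expressed in the standard basis). Since V is invertible (lower-triangular with 1s on the diagonal, up to permutation), solve by back-substitution:
  V =
[[1, 0, 0, 0],
 [1, 1, 0, 0],
 [1, 1, 1, 0],
 [1, 0, -1, 1]]
  V a = (1, 1, 3, 3)
Solving gives a = (1, 0, 2, 4).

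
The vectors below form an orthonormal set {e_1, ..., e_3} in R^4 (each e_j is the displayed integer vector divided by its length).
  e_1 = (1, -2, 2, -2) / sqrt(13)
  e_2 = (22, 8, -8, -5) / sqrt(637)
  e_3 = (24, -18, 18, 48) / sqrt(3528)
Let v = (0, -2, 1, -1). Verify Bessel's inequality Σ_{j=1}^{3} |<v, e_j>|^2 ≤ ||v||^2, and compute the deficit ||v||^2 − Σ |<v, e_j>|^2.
Σ |<v, e_j>|^2 = 11/2; ||v||^2 = 6; deficit = 1/2

Write each e_j = u_j / sqrt(<u_j, u_j>) where u_j is the displayed integer vector. Then <v, e_j> = <v, u_j> / sqrt(<u_j, u_j>), so |<v, e_j>|^2 = <v, u_j>^2 / <u_j, u_j>.
Coefficients: <v, e_1> = 8/sqrt(13), <v, e_2> = -19/sqrt(637), <v, e_3> = 6/sqrt(3528).
Square and sum: Σ |<v, e_j>|^2 = 11/2.
Compute ||v||^2 = v·v = 6.
Deficit = 6 − 11/2 = 1/2 ≥ 0, confirming Bessel's inequality. (The deficit equals ||v − Σ <v,e_j> e_j||^2, the squared distance from v to span{e_j}.)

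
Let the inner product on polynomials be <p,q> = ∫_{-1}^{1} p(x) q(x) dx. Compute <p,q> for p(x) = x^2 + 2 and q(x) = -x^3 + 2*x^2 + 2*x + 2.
<p,q> = 64/5

Expand the product: p(x)·q(x) = -x^5 + 2*x^4 + 6*x^2 + 4*x + 4.
∫_{-1}^{1} of each monomial x^k gives [2/(k+1) if k even, 0 if k odd]. Integrating term-by-term (or equivalently evaluating the antiderivative F(x) = -x^6/6 + 2*x^5/5 + 2*x^3 + 2*x^2 + 4*x at the endpoints):
  F(1) − F(−1) = 247/30 − (-137/30) = 64/5.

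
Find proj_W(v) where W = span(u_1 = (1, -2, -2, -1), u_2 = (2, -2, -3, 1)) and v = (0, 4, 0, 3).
proj_W(v) = (-1/59, 144/59, 73/59, 214/59)

Set up U = [u_1 | ... | u_2] ∈ R^(4×2). The projector onto W = col(U) is P = U (U^T U)^(-1) U^T.
Compute U^T U =
  [10, 11]
  [11, 18],
and U^T v = (-11, -5).
Solve U^T U · c = U^T v for the coefficients: c = (-143/59, 71/59). The projection is proj_W(v) = U c.
Check: (v - proj_W(v)) · u_1 = 0  (should be 0).
Check: (v - proj_W(v)) · u_2 = 0  (should be 0).
Result: proj_W(v) = (-1/59, 144/59, 73/59, 214/59).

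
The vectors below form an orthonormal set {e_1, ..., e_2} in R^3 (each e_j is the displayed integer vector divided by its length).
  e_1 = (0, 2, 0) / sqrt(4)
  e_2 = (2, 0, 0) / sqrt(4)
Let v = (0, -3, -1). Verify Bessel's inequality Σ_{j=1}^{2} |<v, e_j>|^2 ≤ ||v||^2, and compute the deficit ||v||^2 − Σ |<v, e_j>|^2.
Σ |<v, e_j>|^2 = 9; ||v||^2 = 10; deficit = 1

Write each e_j = u_j / sqrt(<u_j, u_j>) where u_j is the displayed integer vector. Then <v, e_j> = <v, u_j> / sqrt(<u_j, u_j>), so |<v, e_j>|^2 = <v, u_j>^2 / <u_j, u_j>.
Coefficients: <v, e_1> = -6/sqrt(4), <v, e_2> = 0/sqrt(4).
Square and sum: Σ |<v, e_j>|^2 = 9.
Compute ||v||^2 = v·v = 10.
Deficit = 10 − 9 = 1 ≥ 0, confirming Bessel's inequality. (The deficit equals ||v − Σ <v,e_j> e_j||^2, the squared distance from v to span{e_j}.)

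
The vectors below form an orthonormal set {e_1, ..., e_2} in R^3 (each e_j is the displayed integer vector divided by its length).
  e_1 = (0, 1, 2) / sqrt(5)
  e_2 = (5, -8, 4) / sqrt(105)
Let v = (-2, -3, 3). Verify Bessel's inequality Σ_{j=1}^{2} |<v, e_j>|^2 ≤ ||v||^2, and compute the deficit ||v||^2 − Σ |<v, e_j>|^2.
Σ |<v, e_j>|^2 = 173/21; ||v||^2 = 22; deficit = 289/21

Write each e_j = u_j / sqrt(<u_j, u_j>) where u_j is the displayed integer vector. Then <v, e_j> = <v, u_j> / sqrt(<u_j, u_j>), so |<v, e_j>|^2 = <v, u_j>^2 / <u_j, u_j>.
Coefficients: <v, e_1> = 3/sqrt(5), <v, e_2> = 26/sqrt(105).
Square and sum: Σ |<v, e_j>|^2 = 173/21.
Compute ||v||^2 = v·v = 22.
Deficit = 22 − 173/21 = 289/21 ≥ 0, confirming Bessel's inequality. (The deficit equals ||v − Σ <v,e_j> e_j||^2, the squared distance from v to span{e_j}.)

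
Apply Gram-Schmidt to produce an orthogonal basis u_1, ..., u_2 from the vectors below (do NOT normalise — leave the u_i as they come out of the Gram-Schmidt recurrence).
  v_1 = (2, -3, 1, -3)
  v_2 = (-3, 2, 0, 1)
Orthogonal basis:
  u_1 = (2, -3, 1, -3)
  u_2 = (-39/23, 1/23, 15/23, -22/23)

Apply the Gram-Schmidt recurrence
  u_1 = v_1
  u_i = v_i − Σ_{j<i} ((v_i · u_j) / (u_j · u_j)) · u_j.

Step by step this gives:
  u_1 = (2, -3, 1, -3)
  u_2 = (-39/23, 1/23, 15/23, -22/23)

Orthogonality check:
  u_2 · u_1 = 0 (should be 0)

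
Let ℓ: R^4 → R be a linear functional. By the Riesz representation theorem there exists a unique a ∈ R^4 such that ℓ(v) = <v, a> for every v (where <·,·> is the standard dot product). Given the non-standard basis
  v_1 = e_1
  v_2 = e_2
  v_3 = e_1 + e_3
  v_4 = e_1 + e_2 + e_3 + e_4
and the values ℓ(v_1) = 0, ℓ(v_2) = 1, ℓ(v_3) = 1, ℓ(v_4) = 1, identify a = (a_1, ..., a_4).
a = (0, 1, 1, -1)

Write a = (a_1, ..., a_4) in the standard basis. For each basis vector v_i, ℓ(v_i) = <v_i, a> is a linear equation in the a_j's. Collect the n equations into a matrix system V a = ℓ, where row i of V is v_i (expressed in the standard basis). Since V is invertible (lower-triangular with 1s on the diagonal, up to permutation), solve by back-substitution:
  V =
[[1, 0, 0, 0],
 [0, 1, 0, 0],
 [1, 0, 1, 0],
 [1, 1, 1, 1]]
  V a = (0, 1, 1, 1)
Solving gives a = (0, 1, 1, -1).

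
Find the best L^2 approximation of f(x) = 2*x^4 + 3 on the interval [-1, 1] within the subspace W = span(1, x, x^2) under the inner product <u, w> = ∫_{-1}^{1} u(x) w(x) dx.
g(x) = 12*x^2/7 + 99/35

The best approximation g ∈ W is the orthogonal projection of f onto W. Writing g = a_0 + a_1 x + a_2 x^2, the coefficients solve the normal equations G · a = b where
  G_{ij} = <φ_i, φ_j> and b_i = <f, φ_i>, with φ_0 = 1, φ_1 = x, φ_2 = x^2.
G =
  [2, 0, 2/3]
  [0, 2/3, 0]
  [2/3, 0, 2/5],
b = (34/5, 0, 18/7).
Solving gives a_0 = 99/35, a_1 = 0, a_2 = 12/7, so
  g(x) = 12*x^2/7 + 99/35.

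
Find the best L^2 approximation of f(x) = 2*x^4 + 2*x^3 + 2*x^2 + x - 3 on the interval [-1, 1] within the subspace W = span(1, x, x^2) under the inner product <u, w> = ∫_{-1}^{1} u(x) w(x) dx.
g(x) = 26*x^2/7 + 11*x/5 - 111/35

The best approximation g ∈ W is the orthogonal projection of f onto W. Writing g = a_0 + a_1 x + a_2 x^2, the coefficients solve the normal equations G · a = b where
  G_{ij} = <φ_i, φ_j> and b_i = <f, φ_i>, with φ_0 = 1, φ_1 = x, φ_2 = x^2.
G =
  [2, 0, 2/3]
  [0, 2/3, 0]
  [2/3, 0, 2/5],
b = (-58/15, 22/15, -22/35).
Solving gives a_0 = -111/35, a_1 = 11/5, a_2 = 26/7, so
  g(x) = 26*x^2/7 + 11*x/5 - 111/35.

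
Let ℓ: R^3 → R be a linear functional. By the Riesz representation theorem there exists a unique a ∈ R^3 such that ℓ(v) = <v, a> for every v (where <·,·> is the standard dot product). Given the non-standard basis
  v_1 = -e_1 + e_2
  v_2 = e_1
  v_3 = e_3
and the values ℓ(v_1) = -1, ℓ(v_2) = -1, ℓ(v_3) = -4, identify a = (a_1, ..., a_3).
a = (-1, -2, -4)

Write a = (a_1, ..., a_3) in the standard basis. For each basis vector v_i, ℓ(v_i) = <v_i, a> is a linear equation in the a_j's. Collect the n equations into a matrix system V a = ℓ, where row i of V is v_i (expressed in the standard basis). Since V is invertible (lower-triangular with 1s on the diagonal, up to permutation), solve by back-substitution:
  V =
[[-1, 1, 0],
 [1, 0, 0],
 [0, 0, 1]]
  V a = (-1, -1, -4)
Solving gives a = (-1, -2, -4).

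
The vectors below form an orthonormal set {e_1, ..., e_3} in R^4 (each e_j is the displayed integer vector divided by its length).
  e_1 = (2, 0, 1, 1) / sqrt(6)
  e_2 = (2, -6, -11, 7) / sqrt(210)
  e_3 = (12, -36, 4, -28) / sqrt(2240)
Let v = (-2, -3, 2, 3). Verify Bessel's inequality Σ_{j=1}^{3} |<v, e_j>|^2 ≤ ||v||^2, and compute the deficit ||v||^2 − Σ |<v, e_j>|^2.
Σ |<v, e_j>|^2 = 1; ||v||^2 = 26; deficit = 25

Write each e_j = u_j / sqrt(<u_j, u_j>) where u_j is the displayed integer vector. Then <v, e_j> = <v, u_j> / sqrt(<u_j, u_j>), so |<v, e_j>|^2 = <v, u_j>^2 / <u_j, u_j>.
Coefficients: <v, e_1> = 1/sqrt(6), <v, e_2> = 13/sqrt(210), <v, e_3> = 8/sqrt(2240).
Square and sum: Σ |<v, e_j>|^2 = 1.
Compute ||v||^2 = v·v = 26.
Deficit = 26 − 1 = 25 ≥ 0, confirming Bessel's inequality. (The deficit equals ||v − Σ <v,e_j> e_j||^2, the squared distance from v to span{e_j}.)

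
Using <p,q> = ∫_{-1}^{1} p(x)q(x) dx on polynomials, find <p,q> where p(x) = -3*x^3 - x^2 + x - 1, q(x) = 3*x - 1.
<p,q> = 16/15

Expand the product: p(x)·q(x) = -9*x^4 + 4*x^2 - 4*x + 1.
∫_{-1}^{1} of each monomial x^k gives [2/(k+1) if k even, 0 if k odd]. Integrating term-by-term (or equivalently evaluating the antiderivative F(x) = -9*x^5/5 + 4*x^3/3 - 2*x^2 + x at the endpoints):
  F(1) − F(−1) = -22/15 − (-38/15) = 16/15.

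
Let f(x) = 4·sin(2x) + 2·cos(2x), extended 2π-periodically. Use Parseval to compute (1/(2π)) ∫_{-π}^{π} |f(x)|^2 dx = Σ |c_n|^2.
Σ |c_n|^2 = 10

Expand |f|^2 and use orthogonality of {sin(nx), cos(mx)} on [-π, π]:
  ∫_{-π}^{π} sin(nx)^2 dx = π, ∫ cos(mx)^2 dx = π, and cross terms integrate to 0.
So ∫_{-π}^{π} f(x)^2 dx = 4^2 · π + 2^2 · π = (16 + 4)π.
Divide by 2π: (16 + 4)/2 = 10.
By Parseval, this equals Σ |c_n|^2.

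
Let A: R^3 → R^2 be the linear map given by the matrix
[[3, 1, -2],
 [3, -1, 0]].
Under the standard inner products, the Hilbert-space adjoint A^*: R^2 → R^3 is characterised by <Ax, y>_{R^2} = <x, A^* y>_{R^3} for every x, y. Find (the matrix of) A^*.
A^* = A^T =
[[3, 3],
 [1, -1],
 [-2, 0]]

For real matrices with standard dot products, the defining identity <Ax, y> = <x, A^* y> gives (Ax)^T y = x^T (A^*) y, i.e. x^T A^T y = x^T (A^*) y. Since this holds for all x, y, we must have A^* = A^T. Therefore
A^* =
[[3, 3],
 [1, -1],
 [-2, 0]].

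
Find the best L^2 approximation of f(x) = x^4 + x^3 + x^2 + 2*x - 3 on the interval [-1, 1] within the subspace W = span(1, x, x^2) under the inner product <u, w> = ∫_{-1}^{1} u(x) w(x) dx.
g(x) = 13*x^2/7 + 13*x/5 - 108/35

The best approximation g ∈ W is the orthogonal projection of f onto W. Writing g = a_0 + a_1 x + a_2 x^2, the coefficients solve the normal equations G · a = b where
  G_{ij} = <φ_i, φ_j> and b_i = <f, φ_i>, with φ_0 = 1, φ_1 = x, φ_2 = x^2.
G =
  [2, 0, 2/3]
  [0, 2/3, 0]
  [2/3, 0, 2/5],
b = (-74/15, 26/15, -46/35).
Solving gives a_0 = -108/35, a_1 = 13/5, a_2 = 13/7, so
  g(x) = 13*x^2/7 + 13*x/5 - 108/35.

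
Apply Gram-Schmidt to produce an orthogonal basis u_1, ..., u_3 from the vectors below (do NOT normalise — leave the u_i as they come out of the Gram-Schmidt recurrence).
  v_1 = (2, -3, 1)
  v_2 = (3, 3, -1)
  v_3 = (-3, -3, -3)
Orthogonal basis:
  u_1 = (2, -3, 1)
  u_2 = (25/7, 15/7, -5/7)
  u_3 = (0, -6/5, -18/5)

Apply the Gram-Schmidt recurrence
  u_1 = v_1
  u_i = v_i − Σ_{j<i} ((v_i · u_j) / (u_j · u_j)) · u_j.

Step by step this gives:
  u_1 = (2, -3, 1)
  u_2 = (25/7, 15/7, -5/7)
  u_3 = (0, -6/5, -18/5)

Orthogonality check:
  u_2 · u_1 = 0 (should be 0)
  u_3 · u_1 = 0 (should be 0)
  u_3 · u_2 = 0 (should be 0)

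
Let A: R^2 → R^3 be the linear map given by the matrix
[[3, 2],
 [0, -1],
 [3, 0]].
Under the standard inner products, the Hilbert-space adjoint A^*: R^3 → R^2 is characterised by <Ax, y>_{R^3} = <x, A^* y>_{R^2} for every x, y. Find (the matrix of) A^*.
A^* = A^T =
[[3, 0, 3],
 [2, -1, 0]]

For real matrices with standard dot products, the defining identity <Ax, y> = <x, A^* y> gives (Ax)^T y = x^T (A^*) y, i.e. x^T A^T y = x^T (A^*) y. Since this holds for all x, y, we must have A^* = A^T. Therefore
A^* =
[[3, 0, 3],
 [2, -1, 0]].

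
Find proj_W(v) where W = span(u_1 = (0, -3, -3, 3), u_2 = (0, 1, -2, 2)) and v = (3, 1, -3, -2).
proj_W(v) = (0, 1, -1/2, 1/2)

Set up U = [u_1 | ... | u_2] ∈ R^(4×2). The projector onto W = col(U) is P = U (U^T U)^(-1) U^T.
Compute U^T U =
  [27, 9]
  [9, 9],
and U^T v = (0, 3).
Solve U^T U · c = U^T v for the coefficients: c = (-1/6, 1/2). The projection is proj_W(v) = U c.
Check: (v - proj_W(v)) · u_1 = 0  (should be 0).
Check: (v - proj_W(v)) · u_2 = 0  (should be 0).
Result: proj_W(v) = (0, 1, -1/2, 1/2).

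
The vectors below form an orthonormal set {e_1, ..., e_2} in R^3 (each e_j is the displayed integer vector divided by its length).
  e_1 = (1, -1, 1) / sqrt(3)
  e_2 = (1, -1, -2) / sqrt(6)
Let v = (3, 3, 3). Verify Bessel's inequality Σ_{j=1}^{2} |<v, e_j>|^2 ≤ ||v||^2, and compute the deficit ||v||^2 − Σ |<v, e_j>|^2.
Σ |<v, e_j>|^2 = 9; ||v||^2 = 27; deficit = 18

Write each e_j = u_j / sqrt(<u_j, u_j>) where u_j is the displayed integer vector. Then <v, e_j> = <v, u_j> / sqrt(<u_j, u_j>), so |<v, e_j>|^2 = <v, u_j>^2 / <u_j, u_j>.
Coefficients: <v, e_1> = 3/sqrt(3), <v, e_2> = -6/sqrt(6).
Square and sum: Σ |<v, e_j>|^2 = 9.
Compute ||v||^2 = v·v = 27.
Deficit = 27 − 9 = 18 ≥ 0, confirming Bessel's inequality. (The deficit equals ||v − Σ <v,e_j> e_j||^2, the squared distance from v to span{e_j}.)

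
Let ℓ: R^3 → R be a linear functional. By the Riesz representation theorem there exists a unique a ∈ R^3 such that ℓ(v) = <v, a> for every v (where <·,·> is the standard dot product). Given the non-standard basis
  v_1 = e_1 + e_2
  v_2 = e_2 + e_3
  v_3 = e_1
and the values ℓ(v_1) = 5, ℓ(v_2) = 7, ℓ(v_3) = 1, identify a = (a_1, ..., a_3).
a = (1, 4, 3)

Write a = (a_1, ..., a_3) in the standard basis. For each basis vector v_i, ℓ(v_i) = <v_i, a> is a linear equation in the a_j's. Collect the n equations into a matrix system V a = ℓ, where row i of V is v_i (expressed in the standard basis). Since V is invertible (lower-triangular with 1s on the diagonal, up to permutation), solve by back-substitution:
  V =
[[1, 1, 0],
 [0, 1, 1],
 [1, 0, 0]]
  V a = (5, 7, 1)
Solving gives a = (1, 4, 3).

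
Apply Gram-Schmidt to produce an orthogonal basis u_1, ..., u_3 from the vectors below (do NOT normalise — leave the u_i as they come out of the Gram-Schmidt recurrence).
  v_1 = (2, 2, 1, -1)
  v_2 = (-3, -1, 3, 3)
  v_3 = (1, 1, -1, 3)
Orthogonal basis:
  u_1 = (2, 2, 1, -1)
  u_2 = (-7/5, 3/5, 19/5, 11/5)
  u_3 = (61/54, 17/18, -73/54, 151/54)

Apply the Gram-Schmidt recurrence
  u_1 = v_1
  u_i = v_i − Σ_{j<i} ((v_i · u_j) / (u_j · u_j)) · u_j.

Step by step this gives:
  u_1 = (2, 2, 1, -1)
  u_2 = (-7/5, 3/5, 19/5, 11/5)
  u_3 = (61/54, 17/18, -73/54, 151/54)

Orthogonality check:
  u_2 · u_1 = 0 (should be 0)
  u_3 · u_1 = 0 (should be 0)
  u_3 · u_2 = 0 (should be 0)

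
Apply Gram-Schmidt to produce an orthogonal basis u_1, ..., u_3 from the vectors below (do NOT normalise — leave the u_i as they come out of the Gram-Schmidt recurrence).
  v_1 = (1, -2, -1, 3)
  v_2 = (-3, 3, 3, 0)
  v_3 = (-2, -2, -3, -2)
Orthogonal basis:
  u_1 = (1, -2, -1, 3)
  u_2 = (-11/5, 7/5, 11/5, 12/5)
  u_3 = (-92/29, -39/29, -53/29, -13/29)

Apply the Gram-Schmidt recurrence
  u_1 = v_1
  u_i = v_i − Σ_{j<i} ((v_i · u_j) / (u_j · u_j)) · u_j.

Step by step this gives:
  u_1 = (1, -2, -1, 3)
  u_2 = (-11/5, 7/5, 11/5, 12/5)
  u_3 = (-92/29, -39/29, -53/29, -13/29)

Orthogonality check:
  u_2 · u_1 = 0 (should be 0)
  u_3 · u_1 = 0 (should be 0)
  u_3 · u_2 = 0 (should be 0)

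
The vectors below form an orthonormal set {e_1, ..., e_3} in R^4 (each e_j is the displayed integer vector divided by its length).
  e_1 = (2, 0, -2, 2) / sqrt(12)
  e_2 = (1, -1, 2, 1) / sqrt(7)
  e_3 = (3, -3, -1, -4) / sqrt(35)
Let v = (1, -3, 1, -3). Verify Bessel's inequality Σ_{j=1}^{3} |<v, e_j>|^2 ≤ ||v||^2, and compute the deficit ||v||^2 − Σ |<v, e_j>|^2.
Σ |<v, e_j>|^2 = 97/5; ||v||^2 = 20; deficit = 3/5

Write each e_j = u_j / sqrt(<u_j, u_j>) where u_j is the displayed integer vector. Then <v, e_j> = <v, u_j> / sqrt(<u_j, u_j>), so |<v, e_j>|^2 = <v, u_j>^2 / <u_j, u_j>.
Coefficients: <v, e_1> = -6/sqrt(12), <v, e_2> = 3/sqrt(7), <v, e_3> = 23/sqrt(35).
Square and sum: Σ |<v, e_j>|^2 = 97/5.
Compute ||v||^2 = v·v = 20.
Deficit = 20 − 97/5 = 3/5 ≥ 0, confirming Bessel's inequality. (The deficit equals ||v − Σ <v,e_j> e_j||^2, the squared distance from v to span{e_j}.)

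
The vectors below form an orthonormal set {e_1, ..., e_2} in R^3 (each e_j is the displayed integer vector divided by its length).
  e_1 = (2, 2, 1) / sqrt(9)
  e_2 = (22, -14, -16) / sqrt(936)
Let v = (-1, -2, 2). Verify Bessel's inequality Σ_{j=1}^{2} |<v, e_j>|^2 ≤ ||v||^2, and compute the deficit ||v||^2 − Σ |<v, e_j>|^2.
Σ |<v, e_j>|^2 = 5/2; ||v||^2 = 9; deficit = 13/2

Write each e_j = u_j / sqrt(<u_j, u_j>) where u_j is the displayed integer vector. Then <v, e_j> = <v, u_j> / sqrt(<u_j, u_j>), so |<v, e_j>|^2 = <v, u_j>^2 / <u_j, u_j>.
Coefficients: <v, e_1> = -4/sqrt(9), <v, e_2> = -26/sqrt(936).
Square and sum: Σ |<v, e_j>|^2 = 5/2.
Compute ||v||^2 = v·v = 9.
Deficit = 9 − 5/2 = 13/2 ≥ 0, confirming Bessel's inequality. (The deficit equals ||v − Σ <v,e_j> e_j||^2, the squared distance from v to span{e_j}.)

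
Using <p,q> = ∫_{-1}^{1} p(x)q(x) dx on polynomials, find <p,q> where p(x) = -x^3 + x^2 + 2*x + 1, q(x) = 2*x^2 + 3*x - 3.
<p,q> = -46/15

Expand the product: p(x)·q(x) = -2*x^5 - x^4 + 10*x^3 + 5*x^2 - 3*x - 3.
∫_{-1}^{1} of each monomial x^k gives [2/(k+1) if k even, 0 if k odd]. Integrating term-by-term (or equivalently evaluating the antiderivative F(x) = -x^6/3 - x^5/5 + 5*x^4/2 + 5*x^3/3 - 3*x^2/2 - 3*x at the endpoints):
  F(1) − F(−1) = -13/15 − (11/5) = -46/15.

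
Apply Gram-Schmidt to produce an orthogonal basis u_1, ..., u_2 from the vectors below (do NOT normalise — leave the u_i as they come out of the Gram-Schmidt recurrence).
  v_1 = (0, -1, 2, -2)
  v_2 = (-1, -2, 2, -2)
Orthogonal basis:
  u_1 = (0, -1, 2, -2)
  u_2 = (-1, -8/9, -2/9, 2/9)

Apply the Gram-Schmidt recurrence
  u_1 = v_1
  u_i = v_i − Σ_{j<i} ((v_i · u_j) / (u_j · u_j)) · u_j.

Step by step this gives:
  u_1 = (0, -1, 2, -2)
  u_2 = (-1, -8/9, -2/9, 2/9)

Orthogonality check:
  u_2 · u_1 = 0 (should be 0)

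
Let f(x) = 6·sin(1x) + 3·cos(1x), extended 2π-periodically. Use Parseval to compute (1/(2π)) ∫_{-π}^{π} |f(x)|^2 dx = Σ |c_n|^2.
Σ |c_n|^2 = 45/2

Expand |f|^2 and use orthogonality of {sin(nx), cos(mx)} on [-π, π]:
  ∫_{-π}^{π} sin(nx)^2 dx = π, ∫ cos(mx)^2 dx = π, and cross terms integrate to 0.
So ∫_{-π}^{π} f(x)^2 dx = 6^2 · π + 3^2 · π = (36 + 9)π.
Divide by 2π: (36 + 9)/2 = 45/2.
By Parseval, this equals Σ |c_n|^2.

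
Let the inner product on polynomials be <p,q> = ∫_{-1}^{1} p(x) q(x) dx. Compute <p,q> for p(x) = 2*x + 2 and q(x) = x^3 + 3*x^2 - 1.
<p,q> = 4/5

Expand the product: p(x)·q(x) = 2*x^4 + 8*x^3 + 6*x^2 - 2*x - 2.
∫_{-1}^{1} of each monomial x^k gives [2/(k+1) if k even, 0 if k odd]. Integrating term-by-term (or equivalently evaluating the antiderivative F(x) = 2*x^5/5 + 2*x^4 + 2*x^3 - x^2 - 2*x at the endpoints):
  F(1) − F(−1) = 7/5 − (3/5) = 4/5.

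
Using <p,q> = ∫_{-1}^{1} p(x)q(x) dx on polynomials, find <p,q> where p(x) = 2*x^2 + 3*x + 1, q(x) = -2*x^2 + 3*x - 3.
<p,q> = -104/15

Expand the product: p(x)·q(x) = -4*x^4 + x^2 - 6*x - 3.
∫_{-1}^{1} of each monomial x^k gives [2/(k+1) if k even, 0 if k odd]. Integrating term-by-term (or equivalently evaluating the antiderivative F(x) = -4*x^5/5 + x^3/3 - 3*x^2 - 3*x at the endpoints):
  F(1) − F(−1) = -97/15 − (7/15) = -104/15.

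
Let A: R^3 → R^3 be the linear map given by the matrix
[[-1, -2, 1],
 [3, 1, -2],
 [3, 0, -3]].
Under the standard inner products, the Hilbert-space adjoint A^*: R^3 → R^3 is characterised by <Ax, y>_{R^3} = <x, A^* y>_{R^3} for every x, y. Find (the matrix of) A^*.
A^* = A^T =
[[-1, 3, 3],
 [-2, 1, 0],
 [1, -2, -3]]

For real matrices with standard dot products, the defining identity <Ax, y> = <x, A^* y> gives (Ax)^T y = x^T (A^*) y, i.e. x^T A^T y = x^T (A^*) y. Since this holds for all x, y, we must have A^* = A^T. Therefore
A^* =
[[-1, 3, 3],
 [-2, 1, 0],
 [1, -2, -3]].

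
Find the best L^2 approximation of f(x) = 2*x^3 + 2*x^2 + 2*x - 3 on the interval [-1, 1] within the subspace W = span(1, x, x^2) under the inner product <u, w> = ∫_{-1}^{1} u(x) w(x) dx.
g(x) = 2*x^2 + 16*x/5 - 3

The best approximation g ∈ W is the orthogonal projection of f onto W. Writing g = a_0 + a_1 x + a_2 x^2, the coefficients solve the normal equations G · a = b where
  G_{ij} = <φ_i, φ_j> and b_i = <f, φ_i>, with φ_0 = 1, φ_1 = x, φ_2 = x^2.
G =
  [2, 0, 2/3]
  [0, 2/3, 0]
  [2/3, 0, 2/5],
b = (-14/3, 32/15, -6/5).
Solving gives a_0 = -3, a_1 = 16/5, a_2 = 2, so
  g(x) = 2*x^2 + 16*x/5 - 3.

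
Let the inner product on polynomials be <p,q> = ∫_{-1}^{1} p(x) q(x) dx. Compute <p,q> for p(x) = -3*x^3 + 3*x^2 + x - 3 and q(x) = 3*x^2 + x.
<p,q> = -44/15

Expand the product: p(x)·q(x) = -9*x^5 + 6*x^4 + 6*x^3 - 8*x^2 - 3*x.
∫_{-1}^{1} of each monomial x^k gives [2/(k+1) if k even, 0 if k odd]. Integrating term-by-term (or equivalently evaluating the antiderivative F(x) = -3*x^6/2 + 6*x^5/5 + 3*x^4/2 - 8*x^3/3 - 3*x^2/2 at the endpoints):
  F(1) − F(−1) = -89/30 − (-1/30) = -44/15.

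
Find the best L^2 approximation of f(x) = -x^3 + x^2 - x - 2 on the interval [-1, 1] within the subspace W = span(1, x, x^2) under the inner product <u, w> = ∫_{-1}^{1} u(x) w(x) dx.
g(x) = x^2 - 8*x/5 - 2

The best approximation g ∈ W is the orthogonal projection of f onto W. Writing g = a_0 + a_1 x + a_2 x^2, the coefficients solve the normal equations G · a = b where
  G_{ij} = <φ_i, φ_j> and b_i = <f, φ_i>, with φ_0 = 1, φ_1 = x, φ_2 = x^2.
G =
  [2, 0, 2/3]
  [0, 2/3, 0]
  [2/3, 0, 2/5],
b = (-10/3, -16/15, -14/15).
Solving gives a_0 = -2, a_1 = -8/5, a_2 = 1, so
  g(x) = x^2 - 8*x/5 - 2.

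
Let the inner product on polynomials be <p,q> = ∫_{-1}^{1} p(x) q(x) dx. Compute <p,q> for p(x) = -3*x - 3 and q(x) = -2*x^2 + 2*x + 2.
<p,q> = -12

Expand the product: p(x)·q(x) = 6*x^3 - 12*x - 6.
∫_{-1}^{1} of each monomial x^k gives [2/(k+1) if k even, 0 if k odd]. Integrating term-by-term (or equivalently evaluating the antiderivative F(x) = 3*x^4/2 - 6*x^2 - 6*x at the endpoints):
  F(1) − F(−1) = -21/2 − (3/2) = -12.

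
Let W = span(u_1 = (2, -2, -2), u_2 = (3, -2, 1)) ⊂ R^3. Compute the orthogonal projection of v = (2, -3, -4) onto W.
proj_W(v) = (29/13, -35/13, -53/13)

Set up U = [u_1 | ... | u_2] ∈ R^(3×2). The projector onto W = col(U) is P = U (U^T U)^(-1) U^T.
Compute U^T U =
  [12, 8]
  [8, 14],
and U^T v = (18, 8).
Solve U^T U · c = U^T v for the coefficients: c = (47/26, -6/13). The projection is proj_W(v) = U c.
Check: (v - proj_W(v)) · u_1 = 0  (should be 0).
Check: (v - proj_W(v)) · u_2 = 0  (should be 0).
Result: proj_W(v) = (29/13, -35/13, -53/13).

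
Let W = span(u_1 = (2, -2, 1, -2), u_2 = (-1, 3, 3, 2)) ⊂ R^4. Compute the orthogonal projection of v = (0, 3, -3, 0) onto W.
proj_W(v) = (-333/218, 171/218, -225/109, 126/109)

Set up U = [u_1 | ... | u_2] ∈ R^(4×2). The projector onto W = col(U) is P = U (U^T U)^(-1) U^T.
Compute U^T U =
  [13, -9]
  [-9, 23],
and U^T v = (-9, 0).
Solve U^T U · c = U^T v for the coefficients: c = (-207/218, -81/218). The projection is proj_W(v) = U c.
Check: (v - proj_W(v)) · u_1 = 0  (should be 0).
Check: (v - proj_W(v)) · u_2 = 0  (should be 0).
Result: proj_W(v) = (-333/218, 171/218, -225/109, 126/109).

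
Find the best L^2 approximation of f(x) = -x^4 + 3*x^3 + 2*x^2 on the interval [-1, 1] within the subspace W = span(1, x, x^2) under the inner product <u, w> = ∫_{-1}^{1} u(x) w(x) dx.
g(x) = 8*x^2/7 + 9*x/5 + 3/35

The best approximation g ∈ W is the orthogonal projection of f onto W. Writing g = a_0 + a_1 x + a_2 x^2, the coefficients solve the normal equations G · a = b where
  G_{ij} = <φ_i, φ_j> and b_i = <f, φ_i>, with φ_0 = 1, φ_1 = x, φ_2 = x^2.
G =
  [2, 0, 2/3]
  [0, 2/3, 0]
  [2/3, 0, 2/5],
b = (14/15, 6/5, 18/35).
Solving gives a_0 = 3/35, a_1 = 9/5, a_2 = 8/7, so
  g(x) = 8*x^2/7 + 9*x/5 + 3/35.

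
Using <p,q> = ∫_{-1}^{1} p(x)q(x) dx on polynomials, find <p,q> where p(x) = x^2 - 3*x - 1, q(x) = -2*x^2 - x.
<p,q> = 38/15

Expand the product: p(x)·q(x) = -2*x^4 + 5*x^3 + 5*x^2 + x.
∫_{-1}^{1} of each monomial x^k gives [2/(k+1) if k even, 0 if k odd]. Integrating term-by-term (or equivalently evaluating the antiderivative F(x) = -2*x^5/5 + 5*x^4/4 + 5*x^3/3 + x^2/2 at the endpoints):
  F(1) − F(−1) = 181/60 − (29/60) = 38/15.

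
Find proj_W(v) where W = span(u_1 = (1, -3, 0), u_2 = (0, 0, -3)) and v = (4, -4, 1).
proj_W(v) = (8/5, -24/5, 1)

Set up U = [u_1 | ... | u_2] ∈ R^(3×2). The projector onto W = col(U) is P = U (U^T U)^(-1) U^T.
Compute U^T U =
  [10, 0]
  [0, 9],
and U^T v = (16, -3).
Solve U^T U · c = U^T v for the coefficients: c = (8/5, -1/3). The projection is proj_W(v) = U c.
Check: (v - proj_W(v)) · u_1 = 0  (should be 0).
Check: (v - proj_W(v)) · u_2 = 0  (should be 0).
Result: proj_W(v) = (8/5, -24/5, 1).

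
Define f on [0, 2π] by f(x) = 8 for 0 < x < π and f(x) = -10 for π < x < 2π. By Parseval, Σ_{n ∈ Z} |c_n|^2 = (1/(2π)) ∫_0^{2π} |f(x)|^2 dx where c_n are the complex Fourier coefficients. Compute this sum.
Σ |c_n|^2 = 82

Parseval equates the L^2 energy of f (normalised by 1/(2π)) with the ℓ^2 sum of its Fourier coefficients: (1/(2π)) ∫_0^{2π} |f|^2 = Σ |c_n|^2.
Compute the left side: (1/(2π)) [∫_0^π 8^2 dx + ∫_π^{2π} (-10)^2 dx] = (1/(2π)) · (64π + 100π) = (64 + 100)/2 = 82.
So Σ_{n ∈ Z} |c_n|^2 = 82.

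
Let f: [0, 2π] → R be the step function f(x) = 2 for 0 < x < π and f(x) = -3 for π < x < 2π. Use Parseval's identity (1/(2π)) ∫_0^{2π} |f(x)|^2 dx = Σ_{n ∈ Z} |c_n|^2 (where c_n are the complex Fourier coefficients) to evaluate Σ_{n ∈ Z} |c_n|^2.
Σ |c_n|^2 = 13/2

Parseval equates the L^2 energy of f (normalised by 1/(2π)) with the ℓ^2 sum of its Fourier coefficients: (1/(2π)) ∫_0^{2π} |f|^2 = Σ |c_n|^2.
Compute the left side: (1/(2π)) [∫_0^π 2^2 dx + ∫_π^{2π} (-3)^2 dx] = (1/(2π)) · (4π + 9π) = (4 + 9)/2 = 13/2.
So Σ_{n ∈ Z} |c_n|^2 = 13/2.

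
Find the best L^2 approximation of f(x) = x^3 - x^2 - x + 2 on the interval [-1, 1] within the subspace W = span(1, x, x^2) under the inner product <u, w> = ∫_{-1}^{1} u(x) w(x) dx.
g(x) = -x^2 - 2*x/5 + 2

The best approximation g ∈ W is the orthogonal projection of f onto W. Writing g = a_0 + a_1 x + a_2 x^2, the coefficients solve the normal equations G · a = b where
  G_{ij} = <φ_i, φ_j> and b_i = <f, φ_i>, with φ_0 = 1, φ_1 = x, φ_2 = x^2.
G =
  [2, 0, 2/3]
  [0, 2/3, 0]
  [2/3, 0, 2/5],
b = (10/3, -4/15, 14/15).
Solving gives a_0 = 2, a_1 = -2/5, a_2 = -1, so
  g(x) = -x^2 - 2*x/5 + 2.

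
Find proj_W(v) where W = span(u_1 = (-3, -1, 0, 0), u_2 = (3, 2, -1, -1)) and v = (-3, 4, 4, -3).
proj_W(v) = (-54/29, 17/29, -35/29, -35/29)

Set up U = [u_1 | ... | u_2] ∈ R^(4×2). The projector onto W = col(U) is P = U (U^T U)^(-1) U^T.
Compute U^T U =
  [10, -11]
  [-11, 15],
and U^T v = (5, -2).
Solve U^T U · c = U^T v for the coefficients: c = (53/29, 35/29). The projection is proj_W(v) = U c.
Check: (v - proj_W(v)) · u_1 = 0  (should be 0).
Check: (v - proj_W(v)) · u_2 = 0  (should be 0).
Result: proj_W(v) = (-54/29, 17/29, -35/29, -35/29).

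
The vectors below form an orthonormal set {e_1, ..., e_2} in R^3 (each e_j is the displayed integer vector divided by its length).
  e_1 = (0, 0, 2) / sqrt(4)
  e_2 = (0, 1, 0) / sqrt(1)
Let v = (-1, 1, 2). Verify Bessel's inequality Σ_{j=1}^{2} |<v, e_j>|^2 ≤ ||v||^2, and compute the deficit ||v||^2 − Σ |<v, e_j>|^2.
Σ |<v, e_j>|^2 = 5; ||v||^2 = 6; deficit = 1

Write each e_j = u_j / sqrt(<u_j, u_j>) where u_j is the displayed integer vector. Then <v, e_j> = <v, u_j> / sqrt(<u_j, u_j>), so |<v, e_j>|^2 = <v, u_j>^2 / <u_j, u_j>.
Coefficients: <v, e_1> = 4/sqrt(4), <v, e_2> = 1/sqrt(1).
Square and sum: Σ |<v, e_j>|^2 = 5.
Compute ||v||^2 = v·v = 6.
Deficit = 6 − 5 = 1 ≥ 0, confirming Bessel's inequality. (The deficit equals ||v − Σ <v,e_j> e_j||^2, the squared distance from v to span{e_j}.)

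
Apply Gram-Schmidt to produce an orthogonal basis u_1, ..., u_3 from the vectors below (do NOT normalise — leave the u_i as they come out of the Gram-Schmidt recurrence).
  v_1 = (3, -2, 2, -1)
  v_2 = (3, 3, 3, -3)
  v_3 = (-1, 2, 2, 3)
Orthogonal basis:
  u_1 = (3, -2, 2, -1)
  u_2 = (1, 13/3, 5/3, -7/3)
  u_3 = (-1/7, 5/7, 17/7, 3)

Apply the Gram-Schmidt recurrence
  u_1 = v_1
  u_i = v_i − Σ_{j<i} ((v_i · u_j) / (u_j · u_j)) · u_j.

Step by step this gives:
  u_1 = (3, -2, 2, -1)
  u_2 = (1, 13/3, 5/3, -7/3)
  u_3 = (-1/7, 5/7, 17/7, 3)

Orthogonality check:
  u_2 · u_1 = 0 (should be 0)
  u_3 · u_1 = 0 (should be 0)
  u_3 · u_2 = 0 (should be 0)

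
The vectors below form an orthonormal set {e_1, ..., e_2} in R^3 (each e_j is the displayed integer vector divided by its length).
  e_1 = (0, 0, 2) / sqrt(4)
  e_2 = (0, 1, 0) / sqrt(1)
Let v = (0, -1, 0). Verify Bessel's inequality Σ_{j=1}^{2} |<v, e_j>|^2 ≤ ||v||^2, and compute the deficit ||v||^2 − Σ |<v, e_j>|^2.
Σ |<v, e_j>|^2 = 1; ||v||^2 = 1; deficit = 0

Write each e_j = u_j / sqrt(<u_j, u_j>) where u_j is the displayed integer vector. Then <v, e_j> = <v, u_j> / sqrt(<u_j, u_j>), so |<v, e_j>|^2 = <v, u_j>^2 / <u_j, u_j>.
Coefficients: <v, e_1> = 0/sqrt(4), <v, e_2> = -1/sqrt(1).
Square and sum: Σ |<v, e_j>|^2 = 1.
Compute ||v||^2 = v·v = 1.
Deficit = 1 − 1 = 0 ≥ 0, confirming Bessel's inequality. (The deficit equals ||v − Σ <v,e_j> e_j||^2, the squared distance from v to span{e_j}.)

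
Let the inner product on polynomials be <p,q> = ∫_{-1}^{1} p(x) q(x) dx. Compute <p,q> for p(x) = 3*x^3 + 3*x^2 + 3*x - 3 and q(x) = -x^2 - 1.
<p,q> = 24/5

Expand the product: p(x)·q(x) = -3*x^5 - 3*x^4 - 6*x^3 - 3*x + 3.
∫_{-1}^{1} of each monomial x^k gives [2/(k+1) if k even, 0 if k odd]. Integrating term-by-term (or equivalently evaluating the antiderivative F(x) = -x^6/2 - 3*x^5/5 - 3*x^4/2 - 3*x^2/2 + 3*x at the endpoints):
  F(1) − F(−1) = -11/10 − (-59/10) = 24/5.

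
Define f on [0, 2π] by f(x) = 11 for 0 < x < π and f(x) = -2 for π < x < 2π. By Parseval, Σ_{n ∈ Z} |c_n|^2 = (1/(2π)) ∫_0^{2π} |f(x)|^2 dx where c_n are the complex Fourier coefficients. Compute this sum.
Σ |c_n|^2 = 125/2

Parseval equates the L^2 energy of f (normalised by 1/(2π)) with the ℓ^2 sum of its Fourier coefficients: (1/(2π)) ∫_0^{2π} |f|^2 = Σ |c_n|^2.
Compute the left side: (1/(2π)) [∫_0^π 11^2 dx + ∫_π^{2π} (-2)^2 dx] = (1/(2π)) · (121π + 4π) = (121 + 4)/2 = 125/2.
So Σ_{n ∈ Z} |c_n|^2 = 125/2.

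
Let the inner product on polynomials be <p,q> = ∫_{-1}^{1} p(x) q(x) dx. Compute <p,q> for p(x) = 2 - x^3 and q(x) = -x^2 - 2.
<p,q> = -28/3

Expand the product: p(x)·q(x) = x^5 + 2*x^3 - 2*x^2 - 4.
∫_{-1}^{1} of each monomial x^k gives [2/(k+1) if k even, 0 if k odd]. Integrating term-by-term (or equivalently evaluating the antiderivative F(x) = x^6/6 + x^4/2 - 2*x^3/3 - 4*x at the endpoints):
  F(1) − F(−1) = -4 − (16/3) = -28/3.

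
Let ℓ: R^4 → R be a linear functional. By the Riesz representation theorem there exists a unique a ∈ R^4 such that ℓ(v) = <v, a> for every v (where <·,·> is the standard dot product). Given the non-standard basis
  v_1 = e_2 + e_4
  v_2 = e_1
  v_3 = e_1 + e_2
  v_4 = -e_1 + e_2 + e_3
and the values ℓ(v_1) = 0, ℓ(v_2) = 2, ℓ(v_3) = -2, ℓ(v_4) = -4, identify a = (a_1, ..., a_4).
a = (2, -4, 2, 4)

Write a = (a_1, ..., a_4) in the standard basis. For each basis vector v_i, ℓ(v_i) = <v_i, a> is a linear equation in the a_j's. Collect the n equations into a matrix system V a = ℓ, where row i of V is v_i (expressed in the standard basis). Since V is invertible (lower-triangular with 1s on the diagonal, up to permutation), solve by back-substitution:
  V =
[[0, 1, 0, 1],
 [1, 0, 0, 0],
 [1, 1, 0, 0],
 [-1, 1, 1, 0]]
  V a = (0, 2, -2, -4)
Solving gives a = (2, -4, 2, 4).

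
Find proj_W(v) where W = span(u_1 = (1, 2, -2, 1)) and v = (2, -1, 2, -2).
proj_W(v) = (-3/5, -6/5, 6/5, -3/5)

Set up U = [u_1 | ... | u_1] ∈ R^(4×1). The projector onto W = col(U) is P = U (U^T U)^(-1) U^T.
Compute U^T U =
  [10],
and U^T v = (-6).
Solve U^T U · c = U^T v for the coefficients: c = (-3/5). The projection is proj_W(v) = U c.
Check: (v - proj_W(v)) · u_1 = 0  (should be 0).
Result: proj_W(v) = (-3/5, -6/5, 6/5, -3/5).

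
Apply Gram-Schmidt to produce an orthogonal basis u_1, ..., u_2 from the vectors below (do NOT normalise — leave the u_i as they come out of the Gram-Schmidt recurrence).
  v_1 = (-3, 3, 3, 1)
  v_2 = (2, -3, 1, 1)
Orthogonal basis:
  u_1 = (-3, 3, 3, 1)
  u_2 = (23/28, -51/28, 61/28, 39/28)

Apply the Gram-Schmidt recurrence
  u_1 = v_1
  u_i = v_i − Σ_{j<i} ((v_i · u_j) / (u_j · u_j)) · u_j.

Step by step this gives:
  u_1 = (-3, 3, 3, 1)
  u_2 = (23/28, -51/28, 61/28, 39/28)

Orthogonality check:
  u_2 · u_1 = 0 (should be 0)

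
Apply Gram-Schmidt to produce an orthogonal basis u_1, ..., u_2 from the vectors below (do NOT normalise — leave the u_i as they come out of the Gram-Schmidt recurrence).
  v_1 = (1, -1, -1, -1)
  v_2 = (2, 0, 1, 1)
Orthogonal basis:
  u_1 = (1, -1, -1, -1)
  u_2 = (2, 0, 1, 1)

Apply the Gram-Schmidt recurrence
  u_1 = v_1
  u_i = v_i − Σ_{j<i} ((v_i · u_j) / (u_j · u_j)) · u_j.

Step by step this gives:
  u_1 = (1, -1, -1, -1)
  u_2 = (2, 0, 1, 1)

Orthogonality check:
  u_2 · u_1 = 0 (should be 0)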